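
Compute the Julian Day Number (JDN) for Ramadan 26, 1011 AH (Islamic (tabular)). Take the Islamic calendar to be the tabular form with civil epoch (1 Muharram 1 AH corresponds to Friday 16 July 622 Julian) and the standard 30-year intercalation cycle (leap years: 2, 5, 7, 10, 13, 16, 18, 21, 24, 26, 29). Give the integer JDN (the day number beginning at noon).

In the Gregorian calendar the same day is 9 March 1603.
JDN 2451545 is 1 January 2000 CE (Gregorian); the target day is −144934 days from there, so JDN = 2306611.

2306611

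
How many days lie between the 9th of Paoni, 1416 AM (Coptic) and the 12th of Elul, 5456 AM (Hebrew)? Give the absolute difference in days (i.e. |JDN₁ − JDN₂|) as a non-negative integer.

First date → JDN 2342137; second date → JDN 2340764.
The interval is |2342137 − 2340764| = 1373 days.

1373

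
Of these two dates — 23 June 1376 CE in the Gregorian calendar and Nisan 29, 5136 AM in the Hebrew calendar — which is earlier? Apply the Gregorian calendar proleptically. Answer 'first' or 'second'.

First date → JDN 2223808; second date → JDN 2223751.
JDN 2223751 < JDN 2223808, so the second date is earlier.

second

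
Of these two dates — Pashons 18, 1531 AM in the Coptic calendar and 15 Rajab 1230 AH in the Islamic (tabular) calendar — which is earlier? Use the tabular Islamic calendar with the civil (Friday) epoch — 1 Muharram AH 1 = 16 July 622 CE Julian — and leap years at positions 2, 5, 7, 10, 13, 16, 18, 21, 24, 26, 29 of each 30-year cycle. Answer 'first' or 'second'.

Converting both to JDN: 2384119 vs 2384148; the smaller is the first.

first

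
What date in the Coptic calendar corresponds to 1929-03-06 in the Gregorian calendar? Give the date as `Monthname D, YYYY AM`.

Both dates share Julian Day Number 2425677; in the Coptic calendar that is 27 Meshir 1645 AM.

Meshir 27, 1645 AM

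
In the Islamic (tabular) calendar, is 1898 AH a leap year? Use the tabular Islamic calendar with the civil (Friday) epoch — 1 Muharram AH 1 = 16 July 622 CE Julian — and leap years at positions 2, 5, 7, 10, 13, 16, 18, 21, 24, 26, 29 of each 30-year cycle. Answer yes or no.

no

Year 1898 AH is year 8 of its 30-year cycle; leap positions are 2, 5, 7, 10, 13, 16, 18, 21, 24, 26, 29, so it is a common year (354 days).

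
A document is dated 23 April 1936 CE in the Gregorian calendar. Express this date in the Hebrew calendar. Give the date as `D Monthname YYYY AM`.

1 Iyar 5696 AM

Julian Day Number of the source date = 2428282.
Converting JDN 2428282 to the Hebrew calendar gives 1 Iyar 5696 AM.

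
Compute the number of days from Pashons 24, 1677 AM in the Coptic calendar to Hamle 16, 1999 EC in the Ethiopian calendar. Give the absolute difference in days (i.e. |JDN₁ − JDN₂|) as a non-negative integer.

16853

First date → JDN 2437452; second date → JDN 2454305.
The interval is |2437452 − 2454305| = 16853 days.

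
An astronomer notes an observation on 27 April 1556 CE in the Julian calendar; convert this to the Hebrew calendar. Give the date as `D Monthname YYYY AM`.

Julian Day Number of the source date = 2289504.
Converting JDN 2289504 to the Hebrew calendar gives 17 Iyar 5316 AM.

17 Iyar 5316 AM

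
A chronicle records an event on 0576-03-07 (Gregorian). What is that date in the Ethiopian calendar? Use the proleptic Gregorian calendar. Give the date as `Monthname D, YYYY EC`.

Megabit 9, 568 EC

Both dates share Julian Day Number 1931506; in the Ethiopian calendar that is 9 Megabit 568 EC.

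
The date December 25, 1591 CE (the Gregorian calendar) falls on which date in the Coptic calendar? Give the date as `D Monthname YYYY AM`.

Julian Day Number of the source date = 2302519.
Converting JDN 2302519 to the Coptic calendar gives 18 Koiak 1308 AM.

18 Koiak 1308 AM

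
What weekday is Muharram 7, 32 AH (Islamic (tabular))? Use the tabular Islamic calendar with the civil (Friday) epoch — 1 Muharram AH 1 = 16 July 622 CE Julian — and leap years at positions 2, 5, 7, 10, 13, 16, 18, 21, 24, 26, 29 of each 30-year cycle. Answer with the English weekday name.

Saturday

This is JDN 1959431 (21 August 652 Gregorian).
1959431 ≡ 5 (mod 7); counting from Monday = 0 gives Saturday.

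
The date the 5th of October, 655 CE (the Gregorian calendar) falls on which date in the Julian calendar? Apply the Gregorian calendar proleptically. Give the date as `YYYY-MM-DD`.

0655-10-02

At this point the Julian calendar is 3 days behind the Gregorian.
5 October 655 Gregorian − 3 days → 2 October 655 Julian.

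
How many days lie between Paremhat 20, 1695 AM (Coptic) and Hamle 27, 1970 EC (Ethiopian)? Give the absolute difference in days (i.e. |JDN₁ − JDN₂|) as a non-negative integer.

First date → JDN 2443962; second date → JDN 2443724.
The interval is |2443962 − 2443724| = 238 days.

238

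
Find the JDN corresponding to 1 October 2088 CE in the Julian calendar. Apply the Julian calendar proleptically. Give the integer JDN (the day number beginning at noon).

2483974

In the Gregorian calendar the same day is 14 October 2088.
JDN 2299161 is 15 October 1582 CE (Gregorian); the target day is +184813 days from there, so JDN = 2483974.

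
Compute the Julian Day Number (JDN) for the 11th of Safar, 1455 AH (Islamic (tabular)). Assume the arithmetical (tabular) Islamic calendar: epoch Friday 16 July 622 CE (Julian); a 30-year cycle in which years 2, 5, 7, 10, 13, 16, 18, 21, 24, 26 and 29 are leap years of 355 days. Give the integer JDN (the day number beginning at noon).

2463729

In the Gregorian calendar the same day is 11 May 2033.
JDN 2400001 is 17 November 1858 CE (Gregorian), MJD 0; the target day is +63728 days from there, so JDN = 2463729.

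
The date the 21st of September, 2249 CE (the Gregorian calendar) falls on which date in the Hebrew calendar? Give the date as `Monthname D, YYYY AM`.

Julian Day Number of the source date = 2542754.
Converting JDN 2542754 to the Hebrew calendar gives 14 Tishrei 6010 AM.

Tishrei 14, 6010 AM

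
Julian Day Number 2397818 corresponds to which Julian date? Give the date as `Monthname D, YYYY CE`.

The Gregorian equivalent of JDN 2397818 is 25 November 1852.
In the Julian calendar that day is November 13, 1852 CE.

November 13, 1852 CE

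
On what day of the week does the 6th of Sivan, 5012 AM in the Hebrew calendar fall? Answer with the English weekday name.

Wednesday

Equivalently 22 May 1252 Gregorian, JDN 2178486.
JDN 2178486 mod 7 = 2, and JDN 0 was a Monday, so this is a Wednesday.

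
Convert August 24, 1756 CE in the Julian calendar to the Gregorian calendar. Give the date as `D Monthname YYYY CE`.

4 September 1756 CE

At this point the Julian calendar is 11 days behind the Gregorian.
24 August 1756 Julian + 11 days → 4 September 1756 Gregorian.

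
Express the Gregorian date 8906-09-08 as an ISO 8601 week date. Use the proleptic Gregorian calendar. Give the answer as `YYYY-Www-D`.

8906-W36-3

The weekday is Wednesday (ISO weekday 3).
That Wednesday belongs to ISO week 36 of ISO year 8906.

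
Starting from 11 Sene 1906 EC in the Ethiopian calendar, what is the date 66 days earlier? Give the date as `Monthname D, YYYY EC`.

Miyazya 5, 1906 EC

JDN of 11 Sene 1906 EC = 2420302.
2420302 − 66 = 2420236.
JDN 2420236 in the Ethiopian calendar is Miyazya 5, 1906 EC.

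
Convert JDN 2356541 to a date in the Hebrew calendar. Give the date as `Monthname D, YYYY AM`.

Cheshvan 20, 5500 AM

JDN 2356541 is 21 November 1739 in the Gregorian calendar.
In the Hebrew calendar that day is Cheshvan 20, 5500 AM.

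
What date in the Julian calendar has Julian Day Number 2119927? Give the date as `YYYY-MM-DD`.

1092-01-17

JDN 2119927 is 23 January 1092 in the proleptic Gregorian calendar.
In the Julian calendar that day is 1092-01-17.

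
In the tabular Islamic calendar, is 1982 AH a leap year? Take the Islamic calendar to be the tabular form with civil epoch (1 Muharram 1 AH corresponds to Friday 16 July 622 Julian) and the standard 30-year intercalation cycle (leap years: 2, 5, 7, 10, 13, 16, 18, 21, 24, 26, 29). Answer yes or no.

Year 1982 AH is year 2 of its 30-year cycle; leap positions are 2, 5, 7, 10, 13, 16, 18, 21, 24, 26, 29, so it is a leap year (355 days).

yes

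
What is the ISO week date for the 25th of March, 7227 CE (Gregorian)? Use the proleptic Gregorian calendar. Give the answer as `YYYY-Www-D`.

The weekday is Thursday (ISO weekday 4).
That Thursday belongs to ISO week 12 of ISO year 7227.

7227-W12-4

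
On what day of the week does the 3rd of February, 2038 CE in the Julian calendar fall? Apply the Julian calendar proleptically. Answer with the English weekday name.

In the Gregorian calendar this is 16 February 2038 (JDN 2465471).
Since JDN mod 7 = 1 (0 = Monday), the day is Tuesday.

Tuesday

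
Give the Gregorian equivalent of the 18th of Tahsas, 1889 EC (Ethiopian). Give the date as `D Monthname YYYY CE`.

Both dates share Julian Day Number 2413920; in the Gregorian calendar that is 26 December 1896 CE.

26 December 1896 CE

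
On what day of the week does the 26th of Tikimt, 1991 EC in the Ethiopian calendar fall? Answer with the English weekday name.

Thursday

In the Gregorian calendar this is 5 November 1998 (JDN 2451123).
JDN 2451123 mod 7 = 3, and JDN 0 was a Monday, so this is a Thursday.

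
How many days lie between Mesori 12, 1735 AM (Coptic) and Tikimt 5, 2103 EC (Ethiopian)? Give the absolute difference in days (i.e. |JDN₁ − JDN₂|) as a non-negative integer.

33296

JDN of the first date = 2458714.
JDN of the second date = 2492010.
|2492010 − 2458714| = 33296.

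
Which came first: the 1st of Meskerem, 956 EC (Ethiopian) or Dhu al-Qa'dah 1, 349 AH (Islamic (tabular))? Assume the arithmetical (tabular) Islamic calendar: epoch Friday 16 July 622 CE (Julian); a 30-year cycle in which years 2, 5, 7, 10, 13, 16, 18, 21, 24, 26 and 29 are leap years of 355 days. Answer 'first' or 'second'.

second

First date → JDN 2073035; second date → JDN 2072055.
JDN 2072055 < JDN 2073035, so the second date is earlier.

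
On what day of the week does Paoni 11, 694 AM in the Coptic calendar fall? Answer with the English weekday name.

Equivalently 10 June 978 Gregorian, JDN 2078428.
2078428 ≡ 2 (mod 7); counting from Monday = 0 gives Wednesday.

Wednesday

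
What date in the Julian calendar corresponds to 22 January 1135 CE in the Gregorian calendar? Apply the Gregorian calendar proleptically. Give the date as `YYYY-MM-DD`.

1135-01-15

For dates in this range the Gregorian date is 7 days ahead of the Julian.
22 January 1135 Gregorian − 7 days → 15 January 1135 Julian.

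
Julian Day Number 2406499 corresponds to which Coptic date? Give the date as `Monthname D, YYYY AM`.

JDN 2406499 is 1 September 1876 in the Gregorian calendar.
In the Coptic calendar that day is Mesori 27, 1592 AM.

Mesori 27, 1592 AM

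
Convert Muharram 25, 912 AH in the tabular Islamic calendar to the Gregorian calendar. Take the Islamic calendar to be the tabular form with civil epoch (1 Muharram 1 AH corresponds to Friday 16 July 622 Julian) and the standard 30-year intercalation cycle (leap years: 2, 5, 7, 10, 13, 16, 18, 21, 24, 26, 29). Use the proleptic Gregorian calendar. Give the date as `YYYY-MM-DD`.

Julian Day Number of the source date = 2271292.
Converting JDN 2271292 to the Gregorian calendar gives 27 June 1506 CE.

1506-06-27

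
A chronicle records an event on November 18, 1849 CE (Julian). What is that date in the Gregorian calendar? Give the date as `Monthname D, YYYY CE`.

November 30, 1849 CE

The Julian–Gregorian offset here is 12 days (Julian trailing).
18 November 1849 Julian + 12 days → 30 November 1849 Gregorian.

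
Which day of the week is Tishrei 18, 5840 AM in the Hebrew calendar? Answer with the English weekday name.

Friday

Equivalently 13 October 2079 Gregorian, JDN 2480685.
Since JDN mod 7 = 4 (0 = Monday), the day is Friday.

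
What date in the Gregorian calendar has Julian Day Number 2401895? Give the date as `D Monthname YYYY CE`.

24 January 1864 CE

JDN 2451545 is 1 Jan 2000; 2401895 is −49650 days from there.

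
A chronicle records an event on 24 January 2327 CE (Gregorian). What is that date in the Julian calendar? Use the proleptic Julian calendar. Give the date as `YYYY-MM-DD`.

For dates in this range the Gregorian date is 16 days ahead of the Julian.
24 January 2327 Gregorian − 16 days → 8 January 2327 Julian.

2327-01-08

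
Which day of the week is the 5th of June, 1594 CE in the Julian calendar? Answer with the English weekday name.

Wednesday

In the Gregorian calendar this is 15 June 1594 (JDN 2303422).
2303422 ≡ 2 (mod 7); counting from Monday = 0 gives Wednesday.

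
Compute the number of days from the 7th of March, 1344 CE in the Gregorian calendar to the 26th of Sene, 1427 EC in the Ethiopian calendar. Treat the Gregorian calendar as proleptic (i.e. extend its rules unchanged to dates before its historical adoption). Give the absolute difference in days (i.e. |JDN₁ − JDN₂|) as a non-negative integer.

JDN of the first date = 2212012.
JDN of the second date = 2245362.
|2245362 − 2212012| = 33350.

33350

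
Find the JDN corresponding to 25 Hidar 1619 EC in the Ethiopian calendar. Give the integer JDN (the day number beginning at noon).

Equivalently 1 December 1626 (Gregorian).
JDN 2451545 is 1 January 2000 CE (Gregorian); the target day is −136266 days from there, so JDN = 2315279.

2315279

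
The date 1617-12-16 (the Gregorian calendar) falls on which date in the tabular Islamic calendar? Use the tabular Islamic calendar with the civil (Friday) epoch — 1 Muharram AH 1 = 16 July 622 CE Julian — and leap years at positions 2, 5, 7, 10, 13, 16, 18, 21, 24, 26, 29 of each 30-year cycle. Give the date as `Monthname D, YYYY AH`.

Both dates share Julian Day Number 2312007; in the tabular Islamic calendar that is 17 Dhu al-Hijjah 1026 AH.

Dhu al-Hijjah 17, 1026 AH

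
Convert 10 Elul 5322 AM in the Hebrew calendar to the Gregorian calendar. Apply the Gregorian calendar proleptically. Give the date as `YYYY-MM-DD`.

1562-08-21

Julian Day Number of the source date = 2291801.
Converting JDN 2291801 to the Gregorian calendar gives 21 August 1562 CE.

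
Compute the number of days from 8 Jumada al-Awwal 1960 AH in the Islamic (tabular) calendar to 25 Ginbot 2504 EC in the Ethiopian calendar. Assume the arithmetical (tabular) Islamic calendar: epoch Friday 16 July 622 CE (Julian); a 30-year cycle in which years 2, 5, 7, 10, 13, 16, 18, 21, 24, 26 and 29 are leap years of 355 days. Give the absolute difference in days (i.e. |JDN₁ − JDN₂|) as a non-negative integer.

4063

JDN of the first date = 2642769.
JDN of the second date = 2638706.
|2638706 − 2642769| = 4063.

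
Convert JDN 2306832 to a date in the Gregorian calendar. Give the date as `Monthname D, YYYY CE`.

Counting from JDN 2299161 = 15 Oct 1582 gives an offset of 7671 days.

October 16, 1603 CE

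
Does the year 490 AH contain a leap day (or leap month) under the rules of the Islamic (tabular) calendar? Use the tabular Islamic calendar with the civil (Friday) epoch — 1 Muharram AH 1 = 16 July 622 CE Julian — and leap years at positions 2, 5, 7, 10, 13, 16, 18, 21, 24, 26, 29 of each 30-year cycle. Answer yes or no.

Year 490 AH is year 10 of its 30-year cycle; leap positions are 2, 5, 7, 10, 13, 16, 18, 21, 24, 26, 29, so it is a leap year (355 days).

yes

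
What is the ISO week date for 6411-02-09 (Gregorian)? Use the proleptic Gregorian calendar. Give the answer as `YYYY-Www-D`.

The weekday is Wednesday (ISO weekday 3).
That Wednesday belongs to ISO week 6 of ISO year 6411.

6411-W06-3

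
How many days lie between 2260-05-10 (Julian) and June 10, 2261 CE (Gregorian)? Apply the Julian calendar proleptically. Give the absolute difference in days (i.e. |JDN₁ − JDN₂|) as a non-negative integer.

381

JDN of the first date = 2546653.
JDN of the second date = 2547034.
|2547034 − 2546653| = 381.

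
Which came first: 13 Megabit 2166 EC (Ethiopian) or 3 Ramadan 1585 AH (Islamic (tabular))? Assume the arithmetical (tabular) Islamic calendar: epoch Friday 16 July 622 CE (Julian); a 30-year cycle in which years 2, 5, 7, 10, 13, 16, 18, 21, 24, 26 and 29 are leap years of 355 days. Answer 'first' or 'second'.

second

The two dates have Julian Day Numbers 2515179 and 2509995 respectively.
Since 2509995 < 2515179, the second date comes first.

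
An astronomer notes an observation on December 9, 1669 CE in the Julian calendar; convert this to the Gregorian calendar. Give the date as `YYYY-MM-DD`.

1669-12-19

At this point the Julian calendar is 10 days behind the Gregorian.
9 December 1669 Julian + 10 days → 19 December 1669 Gregorian.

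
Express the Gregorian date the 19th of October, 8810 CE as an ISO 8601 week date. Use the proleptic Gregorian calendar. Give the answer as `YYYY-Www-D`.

8810-W42-2

The weekday is Tuesday (ISO weekday 2).
That Tuesday belongs to ISO week 42 of ISO year 8810.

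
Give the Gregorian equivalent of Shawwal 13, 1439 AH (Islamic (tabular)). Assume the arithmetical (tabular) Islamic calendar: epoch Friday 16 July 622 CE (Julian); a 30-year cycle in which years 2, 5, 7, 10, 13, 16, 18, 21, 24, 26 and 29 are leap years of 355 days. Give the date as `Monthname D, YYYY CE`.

Julian Day Number of the source date = 2458297.
Converting JDN 2458297 to the Gregorian calendar gives 27 June 2018 CE.

June 27, 2018 CE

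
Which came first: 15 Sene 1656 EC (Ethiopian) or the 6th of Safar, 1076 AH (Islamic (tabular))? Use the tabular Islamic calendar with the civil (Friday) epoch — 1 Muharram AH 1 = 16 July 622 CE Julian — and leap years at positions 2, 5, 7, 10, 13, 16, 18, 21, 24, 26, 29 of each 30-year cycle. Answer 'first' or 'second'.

First date → JDN 2328994; second date → JDN 2329419.
JDN 2328994 < JDN 2329419, so the first date is earlier.

first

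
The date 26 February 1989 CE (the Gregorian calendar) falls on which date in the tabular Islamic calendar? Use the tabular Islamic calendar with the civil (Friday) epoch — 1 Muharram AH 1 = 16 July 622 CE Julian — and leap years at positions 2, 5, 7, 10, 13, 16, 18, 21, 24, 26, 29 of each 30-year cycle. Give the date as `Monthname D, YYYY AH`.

Rajab 20, 1409 AH

Julian Day Number of the source date = 2447584.
Converting JDN 2447584 to the tabular Islamic calendar gives 20 Rajab 1409 AH.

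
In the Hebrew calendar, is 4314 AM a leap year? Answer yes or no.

no

Hebrew year 4314 is year 1 of its 19-year Metonic cycle; leap years are at positions 3, 6, 8, 11, 14, 17, 19, so it is a common year (12 months).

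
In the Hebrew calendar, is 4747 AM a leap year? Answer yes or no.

Hebrew year 4747 is year 16 of its 19-year Metonic cycle; leap years are at positions 3, 6, 8, 11, 14, 17, 19, so it is a common year (12 months).

no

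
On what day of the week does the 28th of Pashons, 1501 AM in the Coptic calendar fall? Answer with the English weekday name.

Equivalently 3 June 1785 Gregorian, JDN 2373172.
JDN 2373172 mod 7 = 4, and JDN 0 was a Monday, so this is a Friday.

Friday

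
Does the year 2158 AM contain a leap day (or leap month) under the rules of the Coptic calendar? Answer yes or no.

no

2158 mod 4 = 2; in the Coptic calendar a year is leap when year mod 4 = 3, so it is a common year.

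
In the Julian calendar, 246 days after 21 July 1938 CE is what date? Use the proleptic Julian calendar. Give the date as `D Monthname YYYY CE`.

JDN of 21 July 1938 CE = 2429114.
2429114 + 246 = 2429360.
JDN 2429360 in the Julian calendar is 24 March 1939 CE.

24 March 1939 CE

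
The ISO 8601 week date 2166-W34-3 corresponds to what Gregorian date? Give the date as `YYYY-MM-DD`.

2166-08-20

ISO week 1 of 2166 is the week containing the first Thursday of 2166.
Week 34, day 3 (Wednesday) lands on 2166-08-20.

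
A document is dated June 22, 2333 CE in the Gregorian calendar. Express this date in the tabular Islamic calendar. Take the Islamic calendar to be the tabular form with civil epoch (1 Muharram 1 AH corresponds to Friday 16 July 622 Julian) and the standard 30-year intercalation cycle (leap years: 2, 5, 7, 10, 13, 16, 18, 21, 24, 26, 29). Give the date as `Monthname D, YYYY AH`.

Jumada al-Thani 8, 1764 AH

Both dates share Julian Day Number 2573343; in the tabular Islamic calendar that is 8 Jumada al-Thani 1764 AH.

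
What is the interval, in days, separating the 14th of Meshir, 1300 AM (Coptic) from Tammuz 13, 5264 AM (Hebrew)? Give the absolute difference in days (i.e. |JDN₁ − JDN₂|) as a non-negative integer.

JDN of the first date = 2299653.
JDN of the second date = 2270570.
|2270570 − 2299653| = 29083.

29083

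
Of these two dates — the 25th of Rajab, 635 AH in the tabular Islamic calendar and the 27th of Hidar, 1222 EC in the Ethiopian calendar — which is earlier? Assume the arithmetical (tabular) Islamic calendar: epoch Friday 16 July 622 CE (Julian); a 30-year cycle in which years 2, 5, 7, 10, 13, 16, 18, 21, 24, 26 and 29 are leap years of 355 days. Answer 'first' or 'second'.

second

The two dates have Julian Day Numbers 2173309 and 2170277 respectively.
Since 2170277 < 2173309, the second date comes first.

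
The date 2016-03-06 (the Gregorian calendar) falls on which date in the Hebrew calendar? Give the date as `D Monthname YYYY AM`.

Both dates share Julian Day Number 2457454; in the Hebrew calendar that is 26 Adar I 5776 AM.

26 Adar I 5776 AM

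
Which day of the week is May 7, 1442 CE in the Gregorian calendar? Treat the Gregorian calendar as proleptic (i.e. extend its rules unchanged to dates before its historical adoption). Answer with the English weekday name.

JDN 2247866 mod 7 = 5, and JDN 0 was a Monday, so this is a Saturday.

Saturday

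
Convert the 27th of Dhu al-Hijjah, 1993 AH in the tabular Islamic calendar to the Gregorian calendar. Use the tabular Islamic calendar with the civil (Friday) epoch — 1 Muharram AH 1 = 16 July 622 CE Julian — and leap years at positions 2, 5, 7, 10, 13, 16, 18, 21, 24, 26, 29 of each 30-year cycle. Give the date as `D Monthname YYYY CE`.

10 March 2556 CE

Both dates share Julian Day Number 2654689; in the Gregorian calendar that is 10 March 2556 CE.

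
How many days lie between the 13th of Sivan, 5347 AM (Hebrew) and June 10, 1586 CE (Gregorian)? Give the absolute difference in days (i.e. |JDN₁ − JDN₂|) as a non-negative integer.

374

JDN of the first date = 2300869.
JDN of the second date = 2300495.
|2300495 − 2300869| = 374.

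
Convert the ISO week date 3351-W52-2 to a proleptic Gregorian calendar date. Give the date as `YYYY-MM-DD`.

3351-12-28

ISO week 1 of 3351 is the week containing the first Thursday of 3351.
Week 52, day 2 (Tuesday) lands on 3351-12-28.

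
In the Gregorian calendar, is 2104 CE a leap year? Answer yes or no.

yes

2104 is divisible by 4 and not by 100, so it is a leap year.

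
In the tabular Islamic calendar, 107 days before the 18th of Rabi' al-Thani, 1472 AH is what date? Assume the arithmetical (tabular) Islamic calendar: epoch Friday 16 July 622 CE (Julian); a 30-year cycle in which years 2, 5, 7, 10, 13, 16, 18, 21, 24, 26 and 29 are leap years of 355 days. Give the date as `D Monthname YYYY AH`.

JDN of the 18th of Rabi' al-Thani, 1472 AH = 2469819.
2469819 − 107 = 2469712.
JDN 2469712 in the tabular Islamic calendar is 29 Dhu al-Hijjah 1471 AH.

29 Dhu al-Hijjah 1471 AH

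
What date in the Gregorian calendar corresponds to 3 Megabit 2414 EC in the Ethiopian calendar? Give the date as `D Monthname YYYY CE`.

15 March 2422 CE

Both dates share Julian Day Number 2605751; in the Gregorian calendar that is 15 March 2422 CE.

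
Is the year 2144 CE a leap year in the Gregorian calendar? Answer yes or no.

2144 is divisible by 4 and not by 100, so it is a leap year.

yes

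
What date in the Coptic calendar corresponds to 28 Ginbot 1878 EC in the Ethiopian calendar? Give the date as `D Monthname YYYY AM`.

Julian Day Number of the source date = 2410062.
Converting JDN 2410062 to the Coptic calendar gives 28 Pashons 1602 AM.

28 Pashons 1602 AM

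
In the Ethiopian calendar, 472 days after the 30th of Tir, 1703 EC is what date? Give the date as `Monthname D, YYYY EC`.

Ginbot 16, 1704 EC

JDN of the 30th of Tir, 1703 EC = 2346025.
2346025 + 472 = 2346497.
JDN 2346497 in the Ethiopian calendar is Ginbot 16, 1704 EC.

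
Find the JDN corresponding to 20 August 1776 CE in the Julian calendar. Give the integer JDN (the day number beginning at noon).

Equivalently 31 August 1776 (Gregorian).
JDN 2451545 is 1 January 2000 CE (Gregorian); the target day is −81571 days from there, so JDN = 2369974.

2369974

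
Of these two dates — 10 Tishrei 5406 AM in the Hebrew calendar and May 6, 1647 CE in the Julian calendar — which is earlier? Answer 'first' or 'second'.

Converting both to JDN: 2322157 vs 2322750; the smaller is the first.

first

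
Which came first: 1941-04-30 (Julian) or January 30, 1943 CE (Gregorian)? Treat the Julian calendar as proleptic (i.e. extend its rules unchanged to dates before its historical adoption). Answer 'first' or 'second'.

first

The two dates have Julian Day Numbers 2430128 and 2430755 respectively.
Since 2430128 < 2430755, the first date comes first.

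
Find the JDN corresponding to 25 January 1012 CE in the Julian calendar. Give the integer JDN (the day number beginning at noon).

Equivalently 31 January 1012 (proleptic Gregorian).
JDN 2400001 is 17 November 1858 CE (Gregorian), MJD 0; the target day is −309286 days from there, so JDN = 2090715.

2090715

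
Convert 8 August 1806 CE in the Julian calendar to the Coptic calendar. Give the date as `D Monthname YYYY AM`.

The source date corresponds to 20 August 1806 in the Gregorian calendar (JDN 2380919).
That day falls on 15 Mesori 1522 AM in the Coptic calendar.

15 Mesori 1522 AM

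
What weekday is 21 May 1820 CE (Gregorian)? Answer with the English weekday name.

Sunday

JDN 2385942 mod 7 = 6, and JDN 0 was a Monday, so this is a Sunday.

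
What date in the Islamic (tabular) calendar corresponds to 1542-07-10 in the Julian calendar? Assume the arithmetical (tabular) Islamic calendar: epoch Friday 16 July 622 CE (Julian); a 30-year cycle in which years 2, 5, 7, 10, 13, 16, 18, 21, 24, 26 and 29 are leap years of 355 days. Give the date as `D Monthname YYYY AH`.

26 Rabi' al-Awwal 949 AH

Julian Day Number of the source date = 2284464.
Converting JDN 2284464 to the tabular Islamic calendar gives 26 Rabi' al-Awwal 949 AH.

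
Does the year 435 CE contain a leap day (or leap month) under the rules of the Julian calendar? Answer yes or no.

no

435 mod 4 = 3, so it is a common year in the Julian calendar.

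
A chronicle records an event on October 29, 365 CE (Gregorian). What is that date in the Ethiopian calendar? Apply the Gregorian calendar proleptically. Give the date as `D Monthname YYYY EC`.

1 Hidar 358 EC

Julian Day Number of the source date = 1854675.
Converting JDN 1854675 to the Ethiopian calendar gives 1 Hidar 358 EC.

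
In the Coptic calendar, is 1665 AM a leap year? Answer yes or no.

1665 mod 4 = 1; in the Coptic calendar a year is leap when year mod 4 = 3, so it is a common year.

no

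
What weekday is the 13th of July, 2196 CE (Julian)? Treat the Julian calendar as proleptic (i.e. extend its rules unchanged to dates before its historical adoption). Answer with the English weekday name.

Wednesday

In the Gregorian calendar this is 27 July 2196 (JDN 2523341).
JDN 2523341 mod 7 = 2, and JDN 0 was a Monday, so this is a Wednesday.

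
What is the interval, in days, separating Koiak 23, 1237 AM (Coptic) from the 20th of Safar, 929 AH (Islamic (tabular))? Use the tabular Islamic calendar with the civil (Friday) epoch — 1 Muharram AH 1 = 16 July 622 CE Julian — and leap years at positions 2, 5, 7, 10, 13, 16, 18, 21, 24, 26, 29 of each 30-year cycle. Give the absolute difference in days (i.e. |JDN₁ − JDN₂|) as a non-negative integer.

750

First date → JDN 2276591; second date → JDN 2277341.
The interval is |2276591 − 2277341| = 750 days.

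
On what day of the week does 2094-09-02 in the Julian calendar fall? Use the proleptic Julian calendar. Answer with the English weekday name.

In the Gregorian calendar this is 15 September 2094 (JDN 2486136).
JDN 2486136 mod 7 = 2, and JDN 0 was a Monday, so this is a Wednesday.

Wednesday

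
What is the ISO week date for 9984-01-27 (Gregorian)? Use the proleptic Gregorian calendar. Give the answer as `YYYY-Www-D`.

The weekday is Friday (ISO weekday 5).
That Friday belongs to ISO week 4 of ISO year 9984.

9984-W04-5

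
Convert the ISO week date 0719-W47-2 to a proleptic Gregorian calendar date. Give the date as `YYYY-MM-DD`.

0719-11-18

ISO week 1 of 719 is the week containing the first Thursday of 719.
Week 47, day 2 (Tuesday) lands on 0719-11-18.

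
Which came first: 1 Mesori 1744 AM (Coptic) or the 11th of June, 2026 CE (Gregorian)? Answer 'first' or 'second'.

second

Converting both to JDN: 2461991 vs 2461203; the smaller is the second.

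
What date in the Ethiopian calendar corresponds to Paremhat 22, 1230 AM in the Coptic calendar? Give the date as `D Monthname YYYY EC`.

22 Megabit 1506 EC

Julian Day Number of the source date = 2274123.
Converting JDN 2274123 to the Ethiopian calendar gives 22 Megabit 1506 EC.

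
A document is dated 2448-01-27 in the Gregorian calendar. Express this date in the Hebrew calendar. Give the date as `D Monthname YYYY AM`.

Both dates share Julian Day Number 2615200; in the Hebrew calendar that is 21 Shevat 6208 AM.

21 Shevat 6208 AM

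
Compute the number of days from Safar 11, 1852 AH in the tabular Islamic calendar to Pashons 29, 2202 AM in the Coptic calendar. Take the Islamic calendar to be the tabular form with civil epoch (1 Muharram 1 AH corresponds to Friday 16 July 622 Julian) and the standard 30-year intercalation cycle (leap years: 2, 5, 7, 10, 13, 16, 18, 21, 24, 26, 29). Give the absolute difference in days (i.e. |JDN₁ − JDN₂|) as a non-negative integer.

First date → JDN 2604413; second date → JDN 2629213.
The interval is |2604413 − 2629213| = 24800 days.

24800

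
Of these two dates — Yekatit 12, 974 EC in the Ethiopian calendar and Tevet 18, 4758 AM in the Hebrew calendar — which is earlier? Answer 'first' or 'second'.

first

Converting both to JDN: 2079770 vs 2085566; the smaller is the first.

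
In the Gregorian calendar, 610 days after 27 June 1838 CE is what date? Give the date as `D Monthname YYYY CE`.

The starting date is JDN 2392553; 2392553 + 610 = 2393163.
JDN 2393163 corresponds to 27 February 1840 CE.

27 February 1840 CE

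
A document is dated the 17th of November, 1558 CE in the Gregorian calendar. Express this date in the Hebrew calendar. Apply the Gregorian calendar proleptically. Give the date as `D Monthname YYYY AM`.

26 Cheshvan 5319 AM

Julian Day Number of the source date = 2290428.
Converting JDN 2290428 to the Hebrew calendar gives 26 Cheshvan 5319 AM.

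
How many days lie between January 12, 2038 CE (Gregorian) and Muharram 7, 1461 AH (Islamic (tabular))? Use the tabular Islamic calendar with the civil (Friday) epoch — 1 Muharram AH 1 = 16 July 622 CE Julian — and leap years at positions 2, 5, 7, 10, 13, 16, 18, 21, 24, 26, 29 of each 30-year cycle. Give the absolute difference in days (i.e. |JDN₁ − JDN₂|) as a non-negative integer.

First date → JDN 2465436; second date → JDN 2465821.
The interval is |2465436 − 2465821| = 385 days.

385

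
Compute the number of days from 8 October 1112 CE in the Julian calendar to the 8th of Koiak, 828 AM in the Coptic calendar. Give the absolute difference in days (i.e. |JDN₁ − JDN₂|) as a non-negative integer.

First date → JDN 2127497; second date → JDN 2127189.
The interval is |2127497 − 2127189| = 308 days.

308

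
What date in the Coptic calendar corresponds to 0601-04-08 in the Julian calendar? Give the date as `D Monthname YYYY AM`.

13 Parmouti 317 AM

Both dates share Julian Day Number 1940671; in the Coptic calendar that is 13 Parmouti 317 AM.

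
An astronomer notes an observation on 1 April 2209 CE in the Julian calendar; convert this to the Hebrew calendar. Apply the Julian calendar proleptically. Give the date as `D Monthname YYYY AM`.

The source date corresponds to 16 April 2209 in the Gregorian calendar (JDN 2527986).
That day falls on 11 Nisan 5969 AM in the Hebrew calendar.

11 Nisan 5969 AM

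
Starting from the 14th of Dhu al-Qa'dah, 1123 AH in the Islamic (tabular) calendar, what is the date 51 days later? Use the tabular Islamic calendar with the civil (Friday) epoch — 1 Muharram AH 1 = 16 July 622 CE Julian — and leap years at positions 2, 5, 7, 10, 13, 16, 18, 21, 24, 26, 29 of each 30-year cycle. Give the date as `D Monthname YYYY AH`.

5 Muharram 1124 AH

JDN of the 14th of Dhu al-Qa'dah, 1123 AH = 2346347.
2346347 + 51 = 2346398.
JDN 2346398 in the tabular Islamic calendar is 5 Muharram 1124 AH.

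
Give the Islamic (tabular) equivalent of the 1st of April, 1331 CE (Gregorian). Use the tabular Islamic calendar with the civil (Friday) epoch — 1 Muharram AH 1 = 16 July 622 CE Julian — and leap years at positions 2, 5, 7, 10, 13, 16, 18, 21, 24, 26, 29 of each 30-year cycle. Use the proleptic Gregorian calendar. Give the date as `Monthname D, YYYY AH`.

Jumada al-Thani 13, 731 AH

Julian Day Number of the source date = 2207288.
Converting JDN 2207288 to the tabular Islamic calendar gives 13 Jumada al-Thani 731 AH.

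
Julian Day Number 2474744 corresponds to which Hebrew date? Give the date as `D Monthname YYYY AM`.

The Gregorian equivalent of JDN 2474744 is 8 July 2063.
In the Hebrew calendar that day is 11 Tammuz 5823 AM.

11 Tammuz 5823 AM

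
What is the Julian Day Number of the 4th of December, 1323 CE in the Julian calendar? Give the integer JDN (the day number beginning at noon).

Equivalently 12 December 1323 (proleptic Gregorian).
JDN 2299161 is 15 October 1582 CE (Gregorian); the target day is −94540 days from there, so JDN = 2204621.

2204621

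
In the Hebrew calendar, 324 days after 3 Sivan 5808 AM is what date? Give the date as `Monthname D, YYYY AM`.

Nisan 2, 5809 AM

The starting date is JDN 2469212; 2469212 + 324 = 2469536.
JDN 2469536 corresponds to Nisan 2, 5809 AM.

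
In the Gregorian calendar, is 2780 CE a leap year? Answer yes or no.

2780 is divisible by 4 and not by 100, so it is a leap year.

yes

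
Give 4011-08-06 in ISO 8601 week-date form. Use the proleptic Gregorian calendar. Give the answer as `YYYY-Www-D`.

The weekday is Saturday (ISO weekday 6).
That Saturday belongs to ISO week 31 of ISO year 4011.

4011-W31-6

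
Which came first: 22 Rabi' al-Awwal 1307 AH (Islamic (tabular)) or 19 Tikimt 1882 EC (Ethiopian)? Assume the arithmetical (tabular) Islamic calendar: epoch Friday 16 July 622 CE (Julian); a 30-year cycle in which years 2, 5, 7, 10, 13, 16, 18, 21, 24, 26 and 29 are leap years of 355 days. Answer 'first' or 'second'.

second

First date → JDN 2411323; second date → JDN 2411304.
JDN 2411304 < JDN 2411323, so the second date is earlier.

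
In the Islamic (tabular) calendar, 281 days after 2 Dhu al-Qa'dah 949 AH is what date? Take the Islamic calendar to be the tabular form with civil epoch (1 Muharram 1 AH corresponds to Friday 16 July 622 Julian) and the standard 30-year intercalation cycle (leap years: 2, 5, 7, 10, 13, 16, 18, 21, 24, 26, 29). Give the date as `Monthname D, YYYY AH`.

Sha'ban 17, 950 AH

The starting date is JDN 2284676; 2284676 + 281 = 2284957.
JDN 2284957 corresponds to Sha'ban 17, 950 AH.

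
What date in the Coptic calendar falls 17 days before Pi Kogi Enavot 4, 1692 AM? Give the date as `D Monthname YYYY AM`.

JDN of Pi Kogi Enavot 4, 1692 AM = 2443031.
2443031 − 17 = 2443014.
JDN 2443014 in the Coptic calendar is 17 Mesori 1692 AM.

17 Mesori 1692 AM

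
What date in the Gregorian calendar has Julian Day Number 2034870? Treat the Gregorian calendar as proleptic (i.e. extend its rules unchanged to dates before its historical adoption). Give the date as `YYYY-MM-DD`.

0859-03-08

Counting from JDN 2299161 = 15 Oct 1582 gives an offset of -264291 days.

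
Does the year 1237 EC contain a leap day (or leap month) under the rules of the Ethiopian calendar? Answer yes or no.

1237 mod 4 = 1; in the Ethiopian calendar a year is leap when year mod 4 = 3, so it is a common year.

no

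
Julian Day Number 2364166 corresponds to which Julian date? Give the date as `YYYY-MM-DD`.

JDN 2364166 is 6 October 1760 in the Gregorian calendar.
In the Julian calendar that day is 1760-09-25.

1760-09-25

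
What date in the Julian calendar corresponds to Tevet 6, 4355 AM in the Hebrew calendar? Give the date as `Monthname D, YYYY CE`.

December 24, 594 CE

Julian Day Number of the source date = 1938374.
Converting JDN 1938374 to the Julian calendar gives 24 December 594 CE.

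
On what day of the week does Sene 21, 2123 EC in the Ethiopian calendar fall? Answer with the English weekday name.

Equivalently 29 June 2131 Gregorian, JDN 2499571.
Since JDN mod 7 = 4 (0 = Monday), the day is Friday.

Friday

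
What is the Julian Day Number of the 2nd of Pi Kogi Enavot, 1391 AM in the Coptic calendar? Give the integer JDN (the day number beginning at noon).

2333088

Equivalently 4 September 1675 (Gregorian).
JDN 2299161 is 15 October 1582 CE (Gregorian); the target day is +33927 days from there, so JDN = 2333088.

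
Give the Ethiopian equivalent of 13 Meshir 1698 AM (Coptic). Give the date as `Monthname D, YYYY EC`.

Both dates share Julian Day Number 2445021; in the Ethiopian calendar that is 13 Yekatit 1974 EC.

Yekatit 13, 1974 EC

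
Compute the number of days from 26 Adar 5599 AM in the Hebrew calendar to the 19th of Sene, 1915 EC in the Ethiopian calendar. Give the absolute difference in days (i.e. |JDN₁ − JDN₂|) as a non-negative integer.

First date → JDN 2392811; second date → JDN 2423597.
The interval is |2392811 − 2423597| = 30786 days.

30786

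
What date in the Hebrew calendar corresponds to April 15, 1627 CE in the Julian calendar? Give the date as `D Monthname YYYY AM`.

Both dates share Julian Day Number 2315424; in the Hebrew calendar that is 9 Iyar 5387 AM.

9 Iyar 5387 AM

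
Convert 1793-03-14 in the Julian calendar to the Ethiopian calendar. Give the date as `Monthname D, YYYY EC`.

The source date corresponds to 25 March 1793 in the Gregorian calendar (JDN 2376024).
That day falls on 18 Megabit 1785 EC in the Ethiopian calendar.

Megabit 18, 1785 EC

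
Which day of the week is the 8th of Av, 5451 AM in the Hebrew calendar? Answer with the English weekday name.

Friday

Equivalently 3 August 1691 Gregorian, JDN 2338900.
2338900 ≡ 4 (mod 7); counting from Monday = 0 gives Friday.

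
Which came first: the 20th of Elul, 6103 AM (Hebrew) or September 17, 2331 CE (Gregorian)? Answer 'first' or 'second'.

First date → JDN 2577075; second date → JDN 2572699.
JDN 2572699 < JDN 2577075, so the second date is earlier.

second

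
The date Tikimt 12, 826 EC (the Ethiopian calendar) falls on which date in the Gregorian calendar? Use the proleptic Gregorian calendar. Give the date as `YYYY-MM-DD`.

0833-10-13

Both dates share Julian Day Number 2025593; in the Gregorian calendar that is 13 October 833 CE.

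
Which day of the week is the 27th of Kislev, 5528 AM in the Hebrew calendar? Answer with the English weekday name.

In the Gregorian calendar this is 18 December 1767 (JDN 2366795).
2366795 ≡ 4 (mod 7); counting from Monday = 0 gives Friday.

Friday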